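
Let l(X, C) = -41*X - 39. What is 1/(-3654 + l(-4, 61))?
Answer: -1/3529 ≈ -0.00028337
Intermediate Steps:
l(X, C) = -39 - 41*X
1/(-3654 + l(-4, 61)) = 1/(-3654 + (-39 - 41*(-4))) = 1/(-3654 + (-39 + 164)) = 1/(-3654 + 125) = 1/(-3529) = -1/3529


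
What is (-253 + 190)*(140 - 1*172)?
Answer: 2016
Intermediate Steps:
(-253 + 190)*(140 - 1*172) = -63*(140 - 172) = -63*(-32) = 2016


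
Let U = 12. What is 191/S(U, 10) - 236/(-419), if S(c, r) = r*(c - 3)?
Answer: 101269/37710 ≈ 2.6855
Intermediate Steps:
S(c, r) = r*(-3 + c)
191/S(U, 10) - 236/(-419) = 191/((10*(-3 + 12))) - 236/(-419) = 191/((10*9)) - 236*(-1/419) = 191/90 + 236/419 = 101269/37710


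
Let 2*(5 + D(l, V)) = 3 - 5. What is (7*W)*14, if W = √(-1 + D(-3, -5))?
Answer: 98*I*√7 ≈ 259.28*I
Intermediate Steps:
D(l, V) = -6 (D(l, V) = -5 + (3 - 5)/2 = -5 + (½)*(-2) = -5 - 1 = -6)
W = I*√7 (W = √(-1 - 6) = √(-7) = I*√7 ≈ 2.6458*I)
(7*W)*14 = (7*(I*√7))*14 = (7*I*√7)*14 = 98*I*√7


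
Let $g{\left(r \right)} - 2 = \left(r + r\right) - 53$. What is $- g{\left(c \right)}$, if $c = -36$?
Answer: $123$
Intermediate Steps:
$g{\left(r \right)} = -51 + 2 r$ ($g{\left(r \right)} = 2 + \left(\left(r + r\right) - 53\right) = 2 + \left(2 r - 53\right) = 2 + \left(-53 + 2 r\right) = -51 + 2 r$)
$- g{\left(c \right)} = - (-51 + 2 \left(-36\right)) = - (-51 - 72) = \left(-1\right) \left(-123\right) = 123$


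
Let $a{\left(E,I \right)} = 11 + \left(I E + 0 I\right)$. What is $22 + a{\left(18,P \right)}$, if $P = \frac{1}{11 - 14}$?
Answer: $27$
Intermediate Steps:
$P = - \frac{1}{3}$ ($P = \frac{1}{-3} = - \frac{1}{3} \approx -0.33333$)
$a{\left(E,I \right)} = 11 + E I$ ($a{\left(E,I \right)} = 11 + \left(E I + 0\right) = 11 + E I$)
$22 + a{\left(18,P \right)} = 22 + \left(11 + 18 \left(- \frac{1}{3}\right)\right) = 22 + \left(11 - 6\right) = 22 + 5 = 27$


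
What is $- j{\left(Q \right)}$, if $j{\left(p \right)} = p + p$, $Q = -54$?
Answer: $108$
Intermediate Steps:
$j{\left(p \right)} = 2 p$
$- j{\left(Q \right)} = - 2 \left(-54\right) = \left(-1\right) \left(-108\right) = 108$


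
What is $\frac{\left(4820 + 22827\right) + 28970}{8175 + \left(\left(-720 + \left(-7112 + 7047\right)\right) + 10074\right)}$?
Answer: $\frac{56617}{17464} \approx 3.2419$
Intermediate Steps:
$\frac{\left(4820 + 22827\right) + 28970}{8175 + \left(\left(-720 + \left(-7112 + 7047\right)\right) + 10074\right)} = \frac{27647 + 28970}{8175 + \left(\left(-720 - 65\right) + 10074\right)} = \frac{56617}{8175 + \left(-785 + 10074\right)} = \frac{56617}{8175 + 9289} = \frac{56617}{17464}$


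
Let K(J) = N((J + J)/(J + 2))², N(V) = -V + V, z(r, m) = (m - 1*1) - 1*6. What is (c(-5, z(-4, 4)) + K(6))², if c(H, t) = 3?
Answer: 9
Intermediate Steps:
z(r, m) = -7 + m (z(r, m) = (m - 1) - 6 = (-1 + m) - 6 = -7 + m)
N(V) = 0
K(J) = 0 (K(J) = 0² = 0)
(c(-5, z(-4, 4)) + K(6))² = (3 + 0)² = 3² = 9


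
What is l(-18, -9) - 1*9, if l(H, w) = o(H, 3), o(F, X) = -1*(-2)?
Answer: -7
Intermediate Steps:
o(F, X) = 2
l(H, w) = 2
l(-18, -9) - 1*9 = 2 - 1*9 = 2 - 9 = -7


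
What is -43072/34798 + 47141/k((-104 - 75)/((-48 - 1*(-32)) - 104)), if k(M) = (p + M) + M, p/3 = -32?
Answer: -49332567956/97103819 ≈ -508.04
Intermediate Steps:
p = -96 (p = 3*(-32) = -96)
k(M) = -96 + 2*M (k(M) = (-96 + M) + M = -96 + 2*M)
-43072/34798 + 47141/k((-104 - 75)/((-48 - 1*(-32)) - 104)) = -43072/34798 + 47141/(-96 + 2*((-104 - 75)/((-48 - 1*(-32)) - 104))) = -43072*1/34798 + 47141/(-96 + 2*(-179/((-48 + 32) - 104))) = -21536/17399 + 47141/(-96 + 2*(-179/(-16 - 104))) = -21536/17399 + 47141/(-96 + 2*(-179/(-120))) = -21536/17399 + 47141/(-96 + 2*(-179*(-1/120))) = -21536/17399 + 47141/(-96 + 2*(179/120)) = -21536/17399 + 47141/(-96 + 179/60) = -21536/17399 + 47141/(-5581/60) = -21536/17399 + 47141*(-60/5581) = -21536/17399 - 2828460/5581 = -49332567956/97103819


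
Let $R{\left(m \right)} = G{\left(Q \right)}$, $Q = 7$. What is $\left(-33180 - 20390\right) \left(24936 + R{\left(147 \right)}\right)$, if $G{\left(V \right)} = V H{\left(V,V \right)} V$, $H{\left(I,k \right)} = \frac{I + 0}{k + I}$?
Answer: $-1337133985$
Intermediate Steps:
$H{\left(I,k \right)} = \frac{I}{I + k}$
$G{\left(V \right)} = \frac{V^{2}}{2}$ ($G{\left(V \right)} = V \frac{V}{V + V} V = V \frac{V}{2 V} V = V V \frac{1}{2 V} V = V \frac{1}{2} V = \frac{V}{2} V = \frac{V^{2}}{2}$)
$R{\left(m \right)} = \frac{49}{2}$ ($R{\left(m \right)} = \frac{7^{2}}{2} = \frac{1}{2} \cdot 49 = \frac{49}{2}$)
$\left(-33180 - 20390\right) \left(24936 + R{\left(147 \right)}\right) = \left(-33180 - 20390\right) \left(24936 + \frac{49}{2}\right) = \left(-53570\right) \frac{49921}{2} = -1337133985$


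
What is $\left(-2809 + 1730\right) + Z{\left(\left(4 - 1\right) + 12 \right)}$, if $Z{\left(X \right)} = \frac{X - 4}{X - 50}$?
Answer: $- \frac{37776}{35} \approx -1079.3$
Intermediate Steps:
$Z{\left(X \right)} = \frac{-4 + X}{-50 + X}$
$\left(-2809 + 1730\right) + Z{\left(\left(4 - 1\right) + 12 \right)} = \left(-2809 + 1730\right) + \frac{-4 + \left(\left(4 - 1\right) + 12\right)}{-50 + \left(\left(4 - 1\right) + 12\right)} = -1079 + \frac{-4 + \left(3 + 12\right)}{-50 + \left(3 + 12\right)} = -1079 + \frac{-4 + 15}{-50 + 15} = -1079 + \frac{1}{-35} \cdot 11 = -1079 - \frac{11}{35} = - \frac{37776}{35}$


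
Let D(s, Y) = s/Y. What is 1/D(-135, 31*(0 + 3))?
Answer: -31/45 ≈ -0.68889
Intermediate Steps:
1/D(-135, 31*(0 + 3)) = 1/(-135*1/(31*(0 + 3))) = 1/(-135/(31*3)) = 1/(-135/93) = 1/(-135*1/93) = 1/(-45/31) = -31/45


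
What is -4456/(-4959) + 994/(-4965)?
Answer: 5731598/8207145 ≈ 0.69837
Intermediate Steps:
-4456/(-4959) + 994/(-4965) = -4456*(-1/4959) + 994*(-1/4965) = 4456/4959 - 994/4965 = 5731598/8207145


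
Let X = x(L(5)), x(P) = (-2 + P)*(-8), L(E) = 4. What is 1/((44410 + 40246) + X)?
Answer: 1/84640 ≈ 1.1815e-5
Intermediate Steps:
x(P) = 16 - 8*P
X = -16 (X = 16 - 8*4 = 16 - 32 = -16)
1/((44410 + 40246) + X) = 1/((44410 + 40246) - 16) = 1/(84656 - 16) = 1/84640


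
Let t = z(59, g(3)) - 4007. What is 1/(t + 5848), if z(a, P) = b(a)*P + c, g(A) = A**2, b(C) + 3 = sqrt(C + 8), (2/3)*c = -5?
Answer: 7226/13032061 - 36*sqrt(67)/13032061 ≈ 0.00053187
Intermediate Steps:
c = -15/2 (c = (3/2)*(-5) = -15/2 ≈ -7.5000)
b(C) = -3 + sqrt(8 + C) (b(C) = -3 + sqrt(C + 8) = -3 + sqrt(8 + C))
z(a, P) = -15/2 + P*(-3 + sqrt(8 + a)) (z(a, P) = (-3 + sqrt(8 + a))*P - 15/2 = P*(-3 + sqrt(8 + a)) - 15/2 = -15/2 + P*(-3 + sqrt(8 + a)))
t = -8083/2 + 9*sqrt(67) (t = (-15/2 + 3**2*(-3 + sqrt(8 + 59))) - 4007 = (-15/2 + 9*(-3 + sqrt(67))) - 4007 = (-15/2 + (-27 + 9*sqrt(67))) - 4007 = (-69/2 + 9*sqrt(67)) - 4007 = -8083/2 + 9*sqrt(67) ≈ -3967.8)
1/(t + 5848) = 1/((-8083/2 + 9*sqrt(67)) + 5848) = 1/(3613/2 + 9*sqrt(67))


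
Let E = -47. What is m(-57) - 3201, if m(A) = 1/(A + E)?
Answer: -332905/104 ≈ -3201.0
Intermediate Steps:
m(A) = 1/(-47 + A) (m(A) = 1/(A - 47) = 1/(-47 + A))
m(-57) - 3201 = 1/(-47 - 57) - 3201 = 1/(-104) - 3201 = -1/104 - 3201 = -332905/104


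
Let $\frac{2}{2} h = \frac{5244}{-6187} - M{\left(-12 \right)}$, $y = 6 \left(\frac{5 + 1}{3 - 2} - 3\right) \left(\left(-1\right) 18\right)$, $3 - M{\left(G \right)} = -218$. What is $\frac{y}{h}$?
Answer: $\frac{87156}{59677} \approx 1.4605$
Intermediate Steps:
$M{\left(G \right)} = 221$ ($M{\left(G \right)} = 3 - -218 = 3 + 218 = 221$)
$y = -324$ ($y = 6 \left(\frac{6}{1} - 3\right) \left(-18\right) = 6 \left(6 \cdot 1 - 3\right) \left(-18\right) = 6 \left(6 - 3\right) \left(-18\right) = 6 \cdot 3 \left(-18\right) = 18 \left(-18\right) = -324$)
$h = - \frac{59677}{269}$ ($h = \frac{5244}{-6187} - 221 = 5244 \left(- \frac{1}{6187}\right) - 221 = - \frac{228}{269} - 221 = - \frac{59677}{269} \approx -221.85$)
$\frac{y}{h} = - \frac{324}{- \frac{59677}{269}} = \left(-324\right) \left(- \frac{269}{59677}\right) = \frac{87156}{59677}$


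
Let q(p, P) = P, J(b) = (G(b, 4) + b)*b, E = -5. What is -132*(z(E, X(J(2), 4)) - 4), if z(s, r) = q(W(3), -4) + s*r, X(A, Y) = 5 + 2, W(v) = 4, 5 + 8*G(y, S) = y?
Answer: 5676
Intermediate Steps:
G(y, S) = -5/8 + y/8
J(b) = b*(-5/8 + 9*b/8) (J(b) = ((-5/8 + b/8) + b)*b = (-5/8 + 9*b/8)*b = b*(-5/8 + 9*b/8))
X(A, Y) = 7
z(s, r) = -4 + r*s (z(s, r) = -4 + s*r = -4 + r*s)
-132*(z(E, X(J(2), 4)) - 4) = -132*((-4 + 7*(-5)) - 4) = -132*((-4 - 35) - 4) = -132*(-39 - 4) = -132*(-43) = 5676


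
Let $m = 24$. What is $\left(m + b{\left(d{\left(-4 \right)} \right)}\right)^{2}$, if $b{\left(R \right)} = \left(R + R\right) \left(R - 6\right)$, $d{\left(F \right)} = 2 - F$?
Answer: $576$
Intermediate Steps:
$b{\left(R \right)} = 2 R \left(-6 + R\right)$
$\left(m + b{\left(d{\left(-4 \right)} \right)}\right)^{2} = \left(24 + 2 \left(2 - -4\right) \left(-6 + \left(2 - -4\right)\right)\right)^{2} = \left(24 + 2 \left(2 + 4\right) \left(-6 + \left(2 + 4\right)\right)\right)^{2} = \left(24 + 2 \cdot 6 \left(-6 + 6\right)\right)^{2} = \left(24 + 2 \cdot 6 \cdot 0\right)^{2} = \left(24 + 0\right)^{2} = 24^{2} = 576$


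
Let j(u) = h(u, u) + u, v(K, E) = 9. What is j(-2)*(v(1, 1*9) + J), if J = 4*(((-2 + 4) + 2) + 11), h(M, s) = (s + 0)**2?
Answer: 138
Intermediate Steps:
h(M, s) = s**2
j(u) = u + u**2 (j(u) = u**2 + u = u + u**2)
J = 60 (J = 4*((2 + 2) + 11) = 4*(4 + 11) = 4*15 = 60)
j(-2)*(v(1, 1*9) + J) = (-2*(1 - 2))*(9 + 60) = -2*(-1)*69 = 2*69 = 138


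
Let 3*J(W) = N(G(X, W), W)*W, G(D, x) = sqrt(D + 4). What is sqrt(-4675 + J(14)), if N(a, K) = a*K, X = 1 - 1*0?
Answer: sqrt(-42075 + 588*sqrt(5))/3 ≈ 67.297*I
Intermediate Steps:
X = 1 (X = 1 + 0 = 1)
G(D, x) = sqrt(4 + D)
N(a, K) = K*a
J(W) = sqrt(5)*W**2/3 (J(W) = ((W*sqrt(4 + 1))*W)/3 = ((W*sqrt(5))*W)/3 = (sqrt(5)*W**2)/3 = sqrt(5)*W**2/3)
sqrt(-4675 + J(14)) = sqrt(-4675 + (1/3)*sqrt(5)*14**2) = sqrt(-4675 + (1/3)*sqrt(5)*196) = sqrt(-4675 + 196*sqrt(5)/3)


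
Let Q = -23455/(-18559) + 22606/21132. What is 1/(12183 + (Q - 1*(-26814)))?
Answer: 196094394/7647550680725 ≈ 2.5641e-5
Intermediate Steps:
Q = 457597907/196094394 (Q = -23455*(-1/18559) + 22606*(1/21132) = 23455/18559 + 11303/10566 = 457597907/196094394 ≈ 2.3336)
1/(12183 + (Q - 1*(-26814))) = 1/(12183 + (457597907/196094394 - 1*(-26814))) = 1/(12183 + (457597907/196094394 + 26814)) = 1/(12183 + 5258532678623/196094394) = 1/(7647550680725/196094394) = 196094394/7647550680725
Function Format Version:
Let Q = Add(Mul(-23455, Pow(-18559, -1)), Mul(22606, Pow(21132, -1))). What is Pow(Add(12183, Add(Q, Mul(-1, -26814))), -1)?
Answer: Rational(196094394, 7647550680725) ≈ 2.5641e-5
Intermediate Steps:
Q = Rational(457597907, 196094394) (Q = Add(Mul(-23455, Rational(-1, 18559)), Mul(22606, Rational(1, 21132))) = Add(Rational(23455, 18559), Rational(11303, 10566)) = Rational(457597907, 196094394) ≈ 2.3336)
Pow(Add(12183, Add(Q, Mul(-1, -26814))), -1) = Pow(Add(12183, Add(Rational(457597907, 196094394), Mul(-1, -26814))), -1) = Pow(Add(12183, Add(Rational(457597907, 196094394), 26814)), -1) = Pow(Add(12183, Rational(5258532678623, 196094394)), -1) = Pow(Rational(7647550680725, 196094394), -1) = Rational(196094394, 7647550680725)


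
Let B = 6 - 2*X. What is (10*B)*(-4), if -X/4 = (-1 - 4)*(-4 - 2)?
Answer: -9840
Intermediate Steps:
X = -120 (X = -4*(-1 - 4)*(-4 - 2) = -(-20)*(-6) = -4*30 = -120)
B = 246 (B = 6 - 2*(-120) = 6 + 240 = 246)
(10*B)*(-4) = (10*246)*(-4) = 2460*(-4) = -9840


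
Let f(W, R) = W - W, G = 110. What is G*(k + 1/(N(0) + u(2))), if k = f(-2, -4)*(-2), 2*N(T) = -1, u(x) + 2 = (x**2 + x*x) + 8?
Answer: 220/27 ≈ 8.1481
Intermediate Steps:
f(W, R) = 0
u(x) = 6 + 2*x**2 (u(x) = -2 + ((x**2 + x*x) + 8) = -2 + ((x**2 + x**2) + 8) = -2 + (2*x**2 + 8) = -2 + (8 + 2*x**2) = 6 + 2*x**2)
N(T) = -1/2 (N(T) = (1/2)*(-1) = -1/2)
k = 0 (k = 0*(-2) = 0)
G*(k + 1/(N(0) + u(2))) = 110*(0 + 1/(-1/2 + (6 + 2*2**2))) = 110*(0 + 1/(-1/2 + (6 + 2*4))) = 110*(0 + 1/(-1/2 + (6 + 8))) = 110*(0 + 1/(-1/2 + 14)) = 110*(0 + 1/(27/2)) = 110*(0 + 2/27) = 110*(2/27) = 220/27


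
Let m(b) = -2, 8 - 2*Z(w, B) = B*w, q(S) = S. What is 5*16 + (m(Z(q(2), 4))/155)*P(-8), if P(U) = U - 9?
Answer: 12434/155 ≈ 80.219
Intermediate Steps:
P(U) = -9 + U
Z(w, B) = 4 - B*w/2
5*16 + (m(Z(q(2), 4))/155)*P(-8) = 5*16 + (-2/155)*(-9 - 8) = 80 - 2*1/155*(-17) = 80 - 2/155*(-17) = 80 + 34/155 = 12434/155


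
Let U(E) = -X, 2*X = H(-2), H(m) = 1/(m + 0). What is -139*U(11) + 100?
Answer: 261/4 ≈ 65.250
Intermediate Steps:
H(m) = 1/m
X = -1/4 (X = (1/2)/(-2) = (1/2)*(-1/2) = -1/4 ≈ -0.25000)
U(E) = 1/4 (U(E) = -1*(-1/4) = 1/4)
-139*U(11) + 100 = -139*1/4 + 100 = -139/4 + 100 = 261/4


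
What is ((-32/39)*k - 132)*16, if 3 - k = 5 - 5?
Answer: -27968/13 ≈ -2151.4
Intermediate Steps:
k = 3 (k = 3 - (5 - 5) = 3 - 1*0 = 3 + 0 = 3)
((-32/39)*k - 132)*16 = (-32/39*3 - 132)*16 = (-32/13 - 132)*16 = -1748/13*16 = -27968/13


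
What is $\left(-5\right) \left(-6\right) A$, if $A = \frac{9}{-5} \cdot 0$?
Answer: $0$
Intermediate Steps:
$A = 0$ ($A = 9 \left(- \frac{1}{5}\right) 0 = \left(- \frac{9}{5}\right) 0 = 0$)
$\left(-5\right) \left(-6\right) A = \left(-5\right) \left(-6\right) 0 = 30 \cdot 0 = 0$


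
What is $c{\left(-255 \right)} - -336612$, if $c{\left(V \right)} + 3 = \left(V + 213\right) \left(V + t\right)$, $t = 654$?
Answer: $319851$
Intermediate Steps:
$c{\left(V \right)} = -3 + \left(213 + V\right) \left(654 + V\right)$ ($c{\left(V \right)} = -3 + \left(V + 213\right) \left(V + 654\right) = -3 + \left(213 + V\right) \left(654 + V\right)$)
$c{\left(-255 \right)} - -336612 = \left(139299 + \left(-255\right)^{2} + 867 \left(-255\right)\right) - -336612 = \left(139299 + 65025 - 221085\right) + 336612 = -16761 + 336612 = 319851$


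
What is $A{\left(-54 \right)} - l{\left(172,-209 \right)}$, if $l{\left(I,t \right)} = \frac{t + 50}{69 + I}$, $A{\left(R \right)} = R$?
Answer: $- \frac{12855}{241} \approx -53.34$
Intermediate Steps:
$l{\left(I,t \right)} = \frac{50 + t}{69 + I}$
$A{\left(-54 \right)} - l{\left(172,-209 \right)} = -54 - \frac{50 - 209}{69 + 172} = -54 - \frac{1}{241} \left(-159\right) = -54 - - \frac{159}{241} = -54 + \frac{159}{241} = - \frac{12855}{241}$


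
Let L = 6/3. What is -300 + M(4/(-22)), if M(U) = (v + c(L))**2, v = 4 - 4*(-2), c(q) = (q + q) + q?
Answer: 24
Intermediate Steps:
L = 2 (L = 6*(1/3) = 2)
c(q) = 3*q (c(q) = 2*q + q = 3*q)
v = 12 (v = 4 + 8 = 12)
M(U) = 324 (M(U) = (12 + 3*2)**2 = (12 + 6)**2 = 18**2 = 324)
-300 + M(4/(-22)) = -300 + 324 = 24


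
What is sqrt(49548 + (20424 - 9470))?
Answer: 13*sqrt(358) ≈ 245.97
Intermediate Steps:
sqrt(49548 + (20424 - 9470)) = sqrt(49548 + 10954) = sqrt(60502) = 13*sqrt(358)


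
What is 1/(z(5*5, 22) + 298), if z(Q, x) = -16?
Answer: 1/282 ≈ 0.0035461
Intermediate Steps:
1/(z(5*5, 22) + 298) = 1/(-16 + 298) = 1/282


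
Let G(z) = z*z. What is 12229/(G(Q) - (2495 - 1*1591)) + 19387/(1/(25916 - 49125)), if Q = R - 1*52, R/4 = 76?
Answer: -28167050463571/62600 ≈ -4.4995e+8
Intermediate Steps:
R = 304 (R = 4*76 = 304)
Q = 252 (Q = 304 - 1*52 = 304 - 52 = 252)
G(z) = z**2
12229/(G(Q) - (2495 - 1*1591)) + 19387/(1/(25916 - 49125)) = 12229/(252**2 - (2495 - 1*1591)) + 19387/(1/(25916 - 49125)) = 12229/(63504 - (2495 - 1591)) + 19387/(1/(-23209)) = 12229/(63504 - 1*904) + 19387/(-1/23209) = 12229/(63504 - 904) + 19387*(-23209) = 12229/62600 - 449952883 = -28167050463571/62600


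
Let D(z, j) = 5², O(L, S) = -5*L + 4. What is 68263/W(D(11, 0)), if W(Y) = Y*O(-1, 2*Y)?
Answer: 68263/225 ≈ 303.39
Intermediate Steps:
O(L, S) = 4 - 5*L
D(z, j) = 25
W(Y) = 9*Y (W(Y) = Y*(4 - 5*(-1)) = Y*(4 + 5) = Y*9 = 9*Y)
68263/W(D(11, 0)) = 68263/((9*25)) = 68263/225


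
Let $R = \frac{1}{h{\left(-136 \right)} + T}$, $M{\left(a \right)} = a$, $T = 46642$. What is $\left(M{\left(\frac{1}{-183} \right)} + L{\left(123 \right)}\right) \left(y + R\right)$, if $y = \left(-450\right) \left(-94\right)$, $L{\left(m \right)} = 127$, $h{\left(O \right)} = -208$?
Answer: $\frac{22823518295620}{4248711} \approx 5.3719 \cdot 10^{6}$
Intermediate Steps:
$R = \frac{1}{46434}$ ($R = \frac{1}{-208 + 46642} = \frac{1}{46434} \approx 2.1536 \cdot 10^{-5}$)
$y = 42300$
$\left(M{\left(\frac{1}{-183} \right)} + L{\left(123 \right)}\right) \left(y + R\right) = \left(\frac{1}{-183} + 127\right) \left(42300 + \frac{1}{46434}\right) = \left(- \frac{1}{183} + 127\right) \frac{1964158201}{46434} = \frac{23240}{183} \cdot \frac{1964158201}{46434} = \frac{22823518295620}{4248711}$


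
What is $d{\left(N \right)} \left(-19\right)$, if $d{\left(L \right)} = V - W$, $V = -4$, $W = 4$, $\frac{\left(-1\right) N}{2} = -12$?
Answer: $152$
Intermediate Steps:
$N = 24$ ($N = \left(-2\right) \left(-12\right) = 24$)
$d{\left(L \right)} = -8$ ($d{\left(L \right)} = -4 - 4 = -8$)
$d{\left(N \right)} \left(-19\right) = \left(-8\right) \left(-19\right) = 152$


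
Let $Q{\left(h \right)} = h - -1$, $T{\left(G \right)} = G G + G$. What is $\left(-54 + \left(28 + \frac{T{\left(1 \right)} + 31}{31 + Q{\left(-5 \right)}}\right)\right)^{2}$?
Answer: $\frac{49729}{81} \approx 613.94$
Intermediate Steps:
$T{\left(G \right)} = G + G^{2}$ ($T{\left(G \right)} = G^{2} + G = G + G^{2}$)
$Q{\left(h \right)} = 1 + h$ ($Q{\left(h \right)} = h + 1 = 1 + h$)
$\left(-54 + \left(28 + \frac{T{\left(1 \right)} + 31}{31 + Q{\left(-5 \right)}}\right)\right)^{2} = \left(-54 + \left(28 + \frac{1 \left(1 + 1\right) + 31}{31 + \left(1 - 5\right)}\right)\right)^{2} = \left(-54 + \left(28 + \frac{1 \cdot 2 + 31}{31 - 4}\right)\right)^{2} = \left(-54 + \left(28 + \frac{2 + 31}{27}\right)\right)^{2} = \left(-54 + \left(28 + 33 \cdot \frac{1}{27}\right)\right)^{2} = \left(-54 + \left(28 + \frac{11}{9}\right)\right)^{2} = \left(-54 + \frac{263}{9}\right)^{2} = \left(- \frac{223}{9}\right)^{2} = \frac{49729}{81}$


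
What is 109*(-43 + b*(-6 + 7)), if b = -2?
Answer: -4905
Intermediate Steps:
109*(-43 + b*(-6 + 7)) = 109*(-43 - 2*(-6 + 7)) = 109*(-43 - 2*1) = 109*(-43 - 2) = 109*(-45) = -4905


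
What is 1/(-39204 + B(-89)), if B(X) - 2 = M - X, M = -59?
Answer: -1/39172 ≈ -2.5528e-5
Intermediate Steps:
B(X) = -57 - X (B(X) = 2 + (-59 - X) = -57 - X)
1/(-39204 + B(-89)) = 1/(-39204 + (-57 - 1*(-89))) = 1/(-39204 + (-57 + 89)) = 1/(-39204 + 32) = 1/(-39172) = -1/39172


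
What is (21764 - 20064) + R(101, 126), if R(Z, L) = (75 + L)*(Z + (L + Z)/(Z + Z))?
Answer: 4489829/202 ≈ 22227.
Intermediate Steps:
R(Z, L) = (75 + L)*(Z + (L + Z)/(2*Z)) (R(Z, L) = (75 + L)*(Z + (L + Z)/((2*Z))) = (75 + L)*(Z + (L + Z)*(1/(2*Z))) = (75 + L)*(Z + (L + Z)/(2*Z)))
(21764 - 20064) + R(101, 126) = (21764 - 20064) + (1/2)*(126**2 + 75*126 + 101*(75 + 126 + 150*101 + 2*126*101))/101 = 1700 + (1/2)*(1/101)*(15876 + 9450 + 101*(75 + 126 + 15150 + 25452)) = 1700 + (1/2)*(1/101)*(15876 + 9450 + 101*40803) = 1700 + (1/2)*(1/101)*(15876 + 9450 + 4121103) = 1700 + (1/2)*(1/101)*4146429 = 1700 + 4146429/202 = 4489829/202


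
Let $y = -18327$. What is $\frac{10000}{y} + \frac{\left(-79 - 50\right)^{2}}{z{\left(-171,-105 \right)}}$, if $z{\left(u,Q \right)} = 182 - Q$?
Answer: $\frac{7368527}{128289} \approx 57.437$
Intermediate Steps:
$\frac{10000}{y} + \frac{\left(-79 - 50\right)^{2}}{z{\left(-171,-105 \right)}} = \frac{10000}{-18327} + \frac{\left(-79 - 50\right)^{2}}{182 - -105} = 10000 \left(- \frac{1}{18327}\right) + \frac{\left(-79 - 50\right)^{2}}{182 + 105} = - \frac{10000}{18327} + \frac{\left(-129\right)^{2}}{287} = - \frac{10000}{18327} + 16641 \cdot \frac{1}{287} = - \frac{10000}{18327} + \frac{16641}{287} = \frac{7368527}{128289}$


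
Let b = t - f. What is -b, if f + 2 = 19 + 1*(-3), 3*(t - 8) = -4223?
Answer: 4241/3 ≈ 1413.7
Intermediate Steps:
t = -4199/3 (t = 8 + (1/3)*(-4223) = 8 - 4223/3 = -4199/3 ≈ -1399.7)
f = 14 (f = -2 + (19 + 1*(-3)) = -2 + (19 - 3) = -2 + 16 = 14)
b = -4241/3 (b = -4199/3 - 1*14 = -4199/3 - 14 = -4241/3 ≈ -1413.7)
-b = -1*(-4241/3) = 4241/3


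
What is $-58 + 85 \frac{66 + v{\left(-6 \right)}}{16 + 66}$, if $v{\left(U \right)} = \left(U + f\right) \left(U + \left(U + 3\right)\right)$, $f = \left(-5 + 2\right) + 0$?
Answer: $\frac{7739}{82} \approx 94.378$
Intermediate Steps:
$f = -3$ ($f = -3 + 0 = -3$)
$v{\left(U \right)} = \left(-3 + U\right) \left(3 + 2 U\right)$ ($v{\left(U \right)} = \left(U - 3\right) \left(U + \left(U + 3\right)\right) = \left(-3 + U\right) \left(U + \left(3 + U\right)\right) = \left(-3 + U\right) \left(3 + 2 U\right)$)
$-58 + 85 \frac{66 + v{\left(-6 \right)}}{16 + 66} = -58 + 85 \frac{66 - \left(-9 - 72\right)}{16 + 66} = -58 + 85 \frac{66 + \left(-9 + 18 + 2 \cdot 36\right)}{82} = -58 + 85 \left(66 + \left(-9 + 18 + 72\right)\right) \frac{1}{82} = -58 + 85 \left(66 + 81\right) \frac{1}{82} = -58 + 85 \cdot 147 \cdot \frac{1}{82} = -58 + 85 \cdot \frac{147}{82} = -58 + \frac{12495}{82} = \frac{7739}{82}$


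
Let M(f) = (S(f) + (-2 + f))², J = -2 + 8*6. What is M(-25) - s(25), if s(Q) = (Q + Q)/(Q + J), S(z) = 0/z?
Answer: 51709/71 ≈ 728.30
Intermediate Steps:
J = 46 (J = -2 + 48 = 46)
S(z) = 0
s(Q) = 2*Q/(46 + Q) (s(Q) = (Q + Q)/(Q + 46) = (2*Q)/(46 + Q) = 2*Q/(46 + Q))
M(f) = (-2 + f)² (M(f) = (0 + (-2 + f))² = (-2 + f)²)
M(-25) - s(25) = (-2 - 25)² - 2*25/(46 + 25) = (-27)² - 2*25/71 = 729 - 2*25/71 = 729 - 1*50/71 = 729 - 50/71 = 51709/71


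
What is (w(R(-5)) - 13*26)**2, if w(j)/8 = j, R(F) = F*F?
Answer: 19044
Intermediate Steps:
R(F) = F**2
w(j) = 8*j
(w(R(-5)) - 13*26)**2 = (8*(-5)**2 - 13*26)**2 = (8*25 - 338)**2 = (200 - 338)**2 = (-138)**2 = 19044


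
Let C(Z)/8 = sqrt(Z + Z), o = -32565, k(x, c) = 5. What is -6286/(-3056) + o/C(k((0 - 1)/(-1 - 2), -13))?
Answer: 3143/1528 - 6513*sqrt(10)/16 ≈ -1285.2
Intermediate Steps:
C(Z) = 8*sqrt(2)*sqrt(Z) (C(Z) = 8*sqrt(Z + Z) = 8*sqrt(2*Z) = 8*(sqrt(2)*sqrt(Z)) = 8*sqrt(2)*sqrt(Z))
-6286/(-3056) + o/C(k((0 - 1)/(-1 - 2), -13)) = -6286/(-3056) - 32565*sqrt(10)/80 = -6286*(-1/3056) - 32565*sqrt(10)/80 = 3143/1528 - 6513*sqrt(10)/16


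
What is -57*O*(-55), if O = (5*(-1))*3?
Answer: -47025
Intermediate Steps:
O = -15 (O = -5*3 = -15)
-57*O*(-55) = -57*(-15)*(-55) = 855*(-55) = -47025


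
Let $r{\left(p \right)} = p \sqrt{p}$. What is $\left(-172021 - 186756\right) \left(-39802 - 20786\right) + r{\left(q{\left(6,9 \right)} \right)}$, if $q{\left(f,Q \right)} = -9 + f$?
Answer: $21737580876 - 3 i \sqrt{3} \approx 2.1738 \cdot 10^{10} - 5.1962 i$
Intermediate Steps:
$r{\left(p \right)} = p^{\frac{3}{2}}$
$\left(-172021 - 186756\right) \left(-39802 - 20786\right) + r{\left(q{\left(6,9 \right)} \right)} = \left(-172021 - 186756\right) \left(-39802 - 20786\right) + \left(-9 + 6\right)^{\frac{3}{2}} = \left(-358777\right) \left(-60588\right) + \left(-3\right)^{\frac{3}{2}} = 21737580876 - 3 i \sqrt{3}$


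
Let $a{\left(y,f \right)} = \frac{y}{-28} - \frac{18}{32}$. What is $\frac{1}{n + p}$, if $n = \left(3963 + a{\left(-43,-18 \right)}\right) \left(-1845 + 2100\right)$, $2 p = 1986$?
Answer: $\frac{112}{113322291} \approx 9.8833 \cdot 10^{-7}$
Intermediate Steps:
$p = 993$ ($p = \frac{1}{2} \cdot 1986 = 993$)
$a{\left(y,f \right)} = - \frac{9}{16} - \frac{y}{28}$ ($a{\left(y,f \right)} = y \left(- \frac{1}{28}\right) - \frac{9}{16} = - \frac{y}{28} - \frac{9}{16} = - \frac{9}{16} - \frac{y}{28}$)
$n = \frac{113211075}{112}$ ($n = \left(3963 - - \frac{109}{112}\right) \left(-1845 + 2100\right) = \left(3963 + \left(- \frac{9}{16} + \frac{43}{28}\right)\right) 255 = \left(3963 + \frac{109}{112}\right) 255 = \frac{443965}{112} \cdot 255 = \frac{113211075}{112} \approx 1.0108 \cdot 10^{6}$)
$\frac{1}{n + p} = \frac{1}{\frac{113211075}{112} + 993} = \frac{1}{\frac{113322291}{112}} = \frac{112}{113322291}$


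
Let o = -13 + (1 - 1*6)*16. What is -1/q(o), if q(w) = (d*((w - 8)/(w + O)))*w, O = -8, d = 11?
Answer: 1/1023 ≈ 0.00097752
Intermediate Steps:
o = -93 (o = -13 + (1 - 6)*16 = -13 - 5*16 = -13 - 80 = -93)
q(w) = 11*w (q(w) = (11*((w - 8)/(w - 8)))*w = (11*((-8 + w)/(-8 + w)))*w = (11*1)*w = 11*w)
-1/q(o) = -1/(11*(-93)) = -1/(-1023) = -1*(-1/1023) = 1/1023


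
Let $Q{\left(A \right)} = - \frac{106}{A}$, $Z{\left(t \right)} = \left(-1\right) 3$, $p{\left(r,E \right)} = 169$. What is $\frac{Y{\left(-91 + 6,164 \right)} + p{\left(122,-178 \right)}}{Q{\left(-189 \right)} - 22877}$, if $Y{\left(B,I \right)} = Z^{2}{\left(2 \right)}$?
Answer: $- \frac{33642}{4323647} \approx -0.0077809$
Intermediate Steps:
$Z{\left(t \right)} = -3$
$Y{\left(B,I \right)} = 9$ ($Y{\left(B,I \right)} = \left(-3\right)^{2} = 9$)
$\frac{Y{\left(-91 + 6,164 \right)} + p{\left(122,-178 \right)}}{Q{\left(-189 \right)} - 22877} = \frac{9 + 169}{- \frac{106}{-189} - 22877} = \frac{178}{\left(-106\right) \left(- \frac{1}{189}\right) - 22877} = \frac{178}{\frac{106}{189} - 22877} = \frac{178}{- \frac{4323647}{189}} = 178 \left(- \frac{189}{4323647}\right) = - \frac{33642}{4323647}$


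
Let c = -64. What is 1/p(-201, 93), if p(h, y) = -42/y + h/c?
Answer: 1984/5335 ≈ 0.37188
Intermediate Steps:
p(h, y) = -42/y - h/64 (p(h, y) = -42/y + h/(-64) = -42/y + h*(-1/64) = -42/y - h/64)
1/p(-201, 93) = 1/(-42/93 - 1/64*(-201)) = 1/(-42*1/93 + 201/64) = 1/(-14/31 + 201/64) = 1/(5335/1984) = 1984/5335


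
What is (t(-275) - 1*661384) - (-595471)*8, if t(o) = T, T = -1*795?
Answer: 4101589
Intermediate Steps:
T = -795
t(o) = -795
(t(-275) - 1*661384) - (-595471)*8 = (-795 - 1*661384) - (-595471)*8 = (-795 - 661384) - 1*(-4763768) = -662179 + 4763768 = 4101589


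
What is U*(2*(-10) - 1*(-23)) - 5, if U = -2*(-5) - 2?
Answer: 19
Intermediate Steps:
U = 8 (U = 10 - 2 = 8)
U*(2*(-10) - 1*(-23)) - 5 = 8*(2*(-10) - 1*(-23)) - 5 = 8*(-20 + 23) - 5 = 8*3 - 5 = 24 - 5 = 19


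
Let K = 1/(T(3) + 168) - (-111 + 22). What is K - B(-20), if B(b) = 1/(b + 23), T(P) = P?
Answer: 15163/171 ≈ 88.672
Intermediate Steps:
B(b) = 1/(23 + b)
K = 15220/171 (K = 1/(3 + 168) - (-111 + 22) = 1/171 - 1*(-89) = 1/171 + 89 = 15220/171 ≈ 89.006)
K - B(-20) = 15220/171 - 1/(23 - 20) = 15220/171 - 1/3 = 15220/171 - 1*⅓ = 15220/171 - ⅓ = 15163/171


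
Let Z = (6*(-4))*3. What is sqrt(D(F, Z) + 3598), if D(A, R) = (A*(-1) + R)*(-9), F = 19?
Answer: sqrt(4417) ≈ 66.460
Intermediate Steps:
Z = -72 (Z = -24*3 = -72)
D(A, R) = -9*R + 9*A (D(A, R) = (-A + R)*(-9) = (R - A)*(-9) = -9*R + 9*A)
sqrt(D(F, Z) + 3598) = sqrt((-9*(-72) + 9*19) + 3598) = sqrt((648 + 171) + 3598) = sqrt(819 + 3598) = sqrt(4417)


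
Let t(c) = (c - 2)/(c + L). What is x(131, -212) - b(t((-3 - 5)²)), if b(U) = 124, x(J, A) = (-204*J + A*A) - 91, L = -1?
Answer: 18005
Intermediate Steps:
x(J, A) = -91 + A² - 204*J (x(J, A) = (-204*J + A²) - 91 = (A² - 204*J) - 91 = -91 + A² - 204*J)
t(c) = (-2 + c)/(-1 + c) (t(c) = (c - 2)/(c - 1) = (-2 + c)/(-1 + c))
x(131, -212) - b(t((-3 - 5)²)) = (-91 + (-212)² - 204*131) - 1*124 = (-91 + 44944 - 26724) - 124 = 18129 - 124 = 18005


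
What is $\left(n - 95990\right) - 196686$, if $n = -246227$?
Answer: $-538903$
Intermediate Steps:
$\left(n - 95990\right) - 196686 = \left(-246227 - 95990\right) - 196686 = -342217 - 196686 = -538903$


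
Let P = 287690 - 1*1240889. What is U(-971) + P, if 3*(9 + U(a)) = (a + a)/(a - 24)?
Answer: -2845323938/2985 ≈ -9.5321e+5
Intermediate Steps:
U(a) = -9 + 2*a/(3*(-24 + a)) (U(a) = -9 + ((a + a)/(a - 24))/3 = -9 + ((2*a)/(-24 + a))/3 = -9 + (2*a/(-24 + a))/3 = -9 + 2*a/(3*(-24 + a)))
P = -953199 (P = 287690 - 1240889 = -953199)
U(-971) + P = (648 - 25*(-971))/(3*(-24 - 971)) - 953199 = (⅓)*(648 + 24275)/(-995) - 953199 = (⅓)*(-1/995)*24923 - 953199 = -24923/2985 - 953199 = -2845323938/2985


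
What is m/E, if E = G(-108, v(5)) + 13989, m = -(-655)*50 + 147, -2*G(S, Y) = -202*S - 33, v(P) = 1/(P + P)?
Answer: 65794/6195 ≈ 10.620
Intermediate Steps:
v(P) = 1/(2*P)
G(S, Y) = 33/2 + 101*S (G(S, Y) = -(-202*S - 33)/2 = -(-33 - 202*S)/2 = 33/2 + 101*S)
m = 32897 (m = -131*(-250) + 147 = 32750 + 147 = 32897)
E = 6195/2 (E = (33/2 + 101*(-108)) + 13989 = (33/2 - 10908) + 13989 = -21783/2 + 13989 = 6195/2 ≈ 3097.5)
m/E = 32897/(6195/2) = 32897*(2/6195) = 65794/6195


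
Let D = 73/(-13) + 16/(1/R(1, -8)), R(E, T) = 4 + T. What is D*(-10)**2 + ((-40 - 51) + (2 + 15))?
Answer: -91462/13 ≈ -7035.5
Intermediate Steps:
D = -905/13 (D = 73/(-13) + 16/(1/(4 - 8)) = 73*(-1/13) + 16/(1/(-4)) = -73/13 + 16/(-1/4) = -73/13 + 16*(-4) = -73/13 - 64 = -905/13 ≈ -69.615)
D*(-10)**2 + ((-40 - 51) + (2 + 15)) = -905/13*(-10)**2 + ((-40 - 51) + (2 + 15)) = -905/13*100 + (-91 + 17) = -90500/13 - 74 = -91462/13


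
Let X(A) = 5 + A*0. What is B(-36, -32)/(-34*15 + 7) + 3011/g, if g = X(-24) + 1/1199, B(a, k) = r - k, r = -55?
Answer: 1816062975/3015988 ≈ 602.15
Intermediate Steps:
X(A) = 5 (X(A) = 5 + 0 = 5)
B(a, k) = -55 - k
g = 5996/1199 (g = 5 + 1/1199 = 5996/1199 ≈ 5.0008)
B(-36, -32)/(-34*15 + 7) + 3011/g = (-55 - 1*(-32))/(-34*15 + 7) + 3011/(5996/1199) = (-55 + 32)/(-510 + 7) + 3011*(1199/5996) = -23/(-503) + 3610189/5996 = -23*(-1/503) + 3610189/5996 = 23/503 + 3610189/5996 = 1816062975/3015988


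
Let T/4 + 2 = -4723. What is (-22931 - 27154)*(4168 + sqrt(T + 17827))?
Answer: -208754280 - 50085*I*sqrt(1073) ≈ -2.0875e+8 - 1.6406e+6*I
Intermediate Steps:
T = -18900 (T = -8 + 4*(-4723) = -8 - 18892 = -18900)
(-22931 - 27154)*(4168 + sqrt(T + 17827)) = (-22931 - 27154)*(4168 + sqrt(-18900 + 17827)) = -50085*(4168 + sqrt(-1073)) = -50085*(4168 + I*sqrt(1073)) = -208754280 - 50085*I*sqrt(1073)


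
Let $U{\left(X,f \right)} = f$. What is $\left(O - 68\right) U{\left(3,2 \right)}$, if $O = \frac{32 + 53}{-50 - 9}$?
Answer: $- \frac{8194}{59} \approx -138.88$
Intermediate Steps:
$O = - \frac{85}{59}$ ($O = \frac{85}{-59} = 85 \left(- \frac{1}{59}\right) = - \frac{85}{59} \approx -1.4407$)
$\left(O - 68\right) U{\left(3,2 \right)} = \left(- \frac{85}{59} - 68\right) 2 = \left(- \frac{4097}{59}\right) 2 = - \frac{8194}{59}$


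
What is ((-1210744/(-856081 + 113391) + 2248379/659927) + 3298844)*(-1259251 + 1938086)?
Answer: 109756472672367125880053/49012118363 ≈ 2.2394e+12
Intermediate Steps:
((-1210744/(-856081 + 113391) + 2248379/659927) + 3298844)*(-1259251 + 1938086) = ((-1210744/(-742690) + 2248379*(1/659927)) + 3298844)*678835 = ((-1210744*(-1/742690) + 2248379/659927) + 3298844)*678835 = ((605372/371345 + 2248379/659927) + 3298844)*678835 = (1234425627599/245060591815 + 3298844)*678835 = (808417897370989459/245060591815)*678835 = 109756472672367125880053/49012118363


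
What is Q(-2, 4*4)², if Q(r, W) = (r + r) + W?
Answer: 144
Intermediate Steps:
Q(r, W) = W + 2*r (Q(r, W) = 2*r + W = W + 2*r)
Q(-2, 4*4)² = (4*4 + 2*(-2))² = (16 - 4)² = 12² = 144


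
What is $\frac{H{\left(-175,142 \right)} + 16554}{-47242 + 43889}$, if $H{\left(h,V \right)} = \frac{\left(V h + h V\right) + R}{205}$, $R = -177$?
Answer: $- \frac{3343693}{687365} \approx -4.8645$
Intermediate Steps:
$H{\left(h,V \right)} = - \frac{177}{205} + \frac{2 V h}{205}$ ($H{\left(h,V \right)} = \frac{\left(V h + h V\right) - 177}{205} = \left(\left(V h + V h\right) - 177\right) \frac{1}{205} = \left(2 V h - 177\right) \frac{1}{205} = \left(-177 + 2 V h\right) \frac{1}{205} = - \frac{177}{205} + \frac{2 V h}{205}$)
$\frac{H{\left(-175,142 \right)} + 16554}{-47242 + 43889} = \frac{\left(- \frac{177}{205} + \frac{2}{205} \cdot 142 \left(-175\right)\right) + 16554}{-47242 + 43889} = \frac{\left(- \frac{177}{205} - \frac{9940}{41}\right) + 16554}{-3353} = \left(- \frac{49877}{205} + 16554\right) \left(- \frac{1}{3353}\right) = \frac{3343693}{205} \left(- \frac{1}{3353}\right) = - \frac{3343693}{687365}$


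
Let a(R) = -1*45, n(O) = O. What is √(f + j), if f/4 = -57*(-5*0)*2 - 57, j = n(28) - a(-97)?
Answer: I*√155 ≈ 12.45*I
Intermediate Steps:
a(R) = -45
j = 73 (j = 28 - 1*(-45) = 28 + 45 = 73)
f = -228 (f = 4*(-57*(-5*0)*2 - 57) = 4*(-0*2 - 57) = 4*(-57*0 - 57) = 4*(0 - 57) = 4*(-57) = -228)
√(f + j) = √(-228 + 73) = √(-155) = I*√155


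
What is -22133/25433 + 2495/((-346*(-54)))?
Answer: -350077637/475190172 ≈ -0.73671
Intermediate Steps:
-22133/25433 + 2495/((-346*(-54))) = -22133*1/25433 + 2495/18684 = -22133/25433 + 2495*(1/18684) = -22133/25433 + 2495/18684 = -350077637/475190172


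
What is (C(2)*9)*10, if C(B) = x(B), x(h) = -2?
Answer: -180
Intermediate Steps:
C(B) = -2
(C(2)*9)*10 = -2*9*10 = -18*10 = -180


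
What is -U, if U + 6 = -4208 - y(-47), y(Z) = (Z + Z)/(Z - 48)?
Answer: 400424/95 ≈ 4215.0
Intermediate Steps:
y(Z) = 2*Z/(-48 + Z) (y(Z) = (2*Z)/(-48 + Z) = 2*Z/(-48 + Z))
U = -400424/95 (U = -6 + (-4208 - 2*(-47)/(-48 - 47)) = -6 + (-4208 - 2*(-47)/(-95)) = -6 + (-4208 - 2*(-47)*(-1)/95) = -6 + (-4208 - 1*94/95) = -6 + (-4208 - 94/95) = -6 - 399854/95 = -400424/95 ≈ -4215.0)
-U = -1*(-400424/95) = 400424/95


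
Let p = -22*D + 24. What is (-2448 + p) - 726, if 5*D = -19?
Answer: -15332/5 ≈ -3066.4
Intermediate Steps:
D = -19/5 (D = (1/5)*(-19) = -19/5 ≈ -3.8000)
p = 538/5 (p = -22*(-19/5) + 24 = 418/5 + 24 = 538/5 ≈ 107.60)
(-2448 + p) - 726 = (-2448 + 538/5) - 726 = -11702/5 - 726 = -15332/5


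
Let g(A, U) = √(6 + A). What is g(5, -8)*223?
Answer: 223*√11 ≈ 739.61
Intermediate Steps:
g(5, -8)*223 = √(6 + 5)*223 = √11*223 = 223*√11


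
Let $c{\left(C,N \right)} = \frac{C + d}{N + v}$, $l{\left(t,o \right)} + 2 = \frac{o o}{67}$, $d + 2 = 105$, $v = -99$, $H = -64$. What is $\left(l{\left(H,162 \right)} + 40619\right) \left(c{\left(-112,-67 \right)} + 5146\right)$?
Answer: $\frac{2347109039835}{11122} \approx 2.1103 \cdot 10^{8}$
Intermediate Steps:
$d = 103$ ($d = -2 + 105 = 103$)
$l{\left(t,o \right)} = -2 + \frac{o^{2}}{67}$ ($l{\left(t,o \right)} = -2 + \frac{o o}{67} = -2 + o^{2} \cdot \frac{1}{67} = -2 + \frac{o^{2}}{67}$)
$c{\left(C,N \right)} = \frac{103 + C}{-99 + N}$ ($c{\left(C,N \right)} = \frac{C + 103}{N - 99} = \frac{103 + C}{-99 + N}$)
$\left(l{\left(H,162 \right)} + 40619\right) \left(c{\left(-112,-67 \right)} + 5146\right) = \left(\left(-2 + \frac{162^{2}}{67}\right) + 40619\right) \left(\frac{103 - 112}{-99 - 67} + 5146\right) = \left(\left(-2 + \frac{1}{67} \cdot 26244\right) + 40619\right) \left(\frac{1}{-166} \left(-9\right) + 5146\right) = \left(\left(-2 + \frac{26244}{67}\right) + 40619\right) \left(\left(- \frac{1}{166}\right) \left(-9\right) + 5146\right) = \left(\frac{26110}{67} + 40619\right) \left(\frac{9}{166} + 5146\right) = \frac{2747583}{67} \cdot \frac{854245}{166} = \frac{2347109039835}{11122}$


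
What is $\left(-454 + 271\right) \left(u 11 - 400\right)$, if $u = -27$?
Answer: $127551$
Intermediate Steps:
$\left(-454 + 271\right) \left(u 11 - 400\right) = \left(-454 + 271\right) \left(\left(-27\right) 11 - 400\right) = - 183 \left(-297 - 400\right) = \left(-183\right) \left(-697\right) = 127551$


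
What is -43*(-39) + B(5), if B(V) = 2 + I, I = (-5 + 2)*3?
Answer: 1670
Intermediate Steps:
I = -9 (I = -3*3 = -9)
B(V) = -7 (B(V) = 2 - 9 = -7)
-43*(-39) + B(5) = -43*(-39) - 7 = 1677 - 7 = 1670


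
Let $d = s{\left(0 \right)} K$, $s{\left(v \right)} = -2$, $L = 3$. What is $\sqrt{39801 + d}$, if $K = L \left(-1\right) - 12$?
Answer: $\sqrt{39831} \approx 199.58$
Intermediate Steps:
$K = -15$ ($K = 3 \left(-1\right) - 12 = -3 - 12 = -15$)
$d = 30$ ($d = \left(-2\right) \left(-15\right) = 30$)
$\sqrt{39801 + d} = \sqrt{39801 + 30} = \sqrt{39831}$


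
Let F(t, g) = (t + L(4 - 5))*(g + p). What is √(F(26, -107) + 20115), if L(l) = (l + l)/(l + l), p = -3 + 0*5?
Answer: 3*√1905 ≈ 130.94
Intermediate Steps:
p = -3 (p = -3 + 0 = -3)
L(l) = 1 (L(l) = (2*l)/((2*l)) = (2*l)*(1/(2*l)) = 1)
F(t, g) = (1 + t)*(-3 + g) (F(t, g) = (t + 1)*(g - 3) = (1 + t)*(-3 + g))
√(F(26, -107) + 20115) = √((-3 - 107 - 3*26 - 107*26) + 20115) = √((-3 - 107 - 78 - 2782) + 20115) = √(-2970 + 20115) = √17145 = 3*√1905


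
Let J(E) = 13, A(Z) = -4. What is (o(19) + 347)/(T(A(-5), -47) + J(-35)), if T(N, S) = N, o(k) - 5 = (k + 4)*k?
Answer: 263/3 ≈ 87.667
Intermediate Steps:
o(k) = 5 + k*(4 + k) (o(k) = 5 + (k + 4)*k = 5 + (4 + k)*k = 5 + k*(4 + k))
(o(19) + 347)/(T(A(-5), -47) + J(-35)) = ((5 + 19² + 4*19) + 347)/(-4 + 13) = ((5 + 361 + 76) + 347)/9 = (442 + 347)*(⅑) = 789*(⅑) = 263/3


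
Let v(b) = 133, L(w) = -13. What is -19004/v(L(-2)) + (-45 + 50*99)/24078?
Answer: -152308649/1067458 ≈ -142.68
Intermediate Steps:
-19004/v(L(-2)) + (-45 + 50*99)/24078 = -19004/133 + (-45 + 50*99)/24078 = -19004*1/133 + (-45 + 4950)*(1/24078) = -19004/133 + 4905*(1/24078) = -19004/133 + 1635/8026 = -152308649/1067458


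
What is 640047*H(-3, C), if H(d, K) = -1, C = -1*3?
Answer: -640047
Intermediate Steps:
C = -3
640047*H(-3, C) = 640047*(-1) = -640047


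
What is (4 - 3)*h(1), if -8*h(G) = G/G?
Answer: -⅛ ≈ -0.12500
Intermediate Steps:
h(G) = -⅛ (h(G) = -G/(8*G) = -⅛*1 = -⅛)
(4 - 3)*h(1) = (4 - 3)*(-⅛) = 1*(-⅛) = -⅛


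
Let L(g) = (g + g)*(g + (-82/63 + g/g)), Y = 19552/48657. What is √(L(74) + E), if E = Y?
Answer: 2*√131756010041/6951 ≈ 104.44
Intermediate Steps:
Y = 19552/48657 (Y = 19552*(1/48657) = 19552/48657 ≈ 0.40183)
L(g) = 2*g*(-19/63 + g) (L(g) = (2*g)*(g + (-82*1/63 + 1)) = (2*g)*(g + (-82/63 + 1)) = (2*g)*(g - 19/63) = (2*g)*(-19/63 + g) = 2*g*(-19/63 + g))
E = 19552/48657 ≈ 0.40183
√(L(74) + E) = √((2/63)*74*(-19 + 63*74) + 19552/48657) = √((2/63)*74*(-19 + 4662) + 19552/48657) = √((2/63)*74*4643 + 19552/48657) = √(687164/63 + 19552/48657) = √(1592217644/145971) = 2*√131756010041/6951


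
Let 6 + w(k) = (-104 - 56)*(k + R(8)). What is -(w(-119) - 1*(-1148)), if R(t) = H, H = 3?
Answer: -19702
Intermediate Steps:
R(t) = 3
w(k) = -486 - 160*k (w(k) = -6 + (-104 - 56)*(k + 3) = -6 - 160*(3 + k) = -6 + (-480 - 160*k) = -486 - 160*k)
-(w(-119) - 1*(-1148)) = -((-486 - 160*(-119)) - 1*(-1148)) = -((-486 + 19040) + 1148) = -(18554 + 1148) = -1*19702 = -19702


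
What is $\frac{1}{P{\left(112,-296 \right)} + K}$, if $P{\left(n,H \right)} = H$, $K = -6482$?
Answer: $- \frac{1}{6778} \approx -0.00014754$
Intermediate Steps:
$\frac{1}{P{\left(112,-296 \right)} + K} = \frac{1}{-296 - 6482} = \frac{1}{-6778} = - \frac{1}{6778}$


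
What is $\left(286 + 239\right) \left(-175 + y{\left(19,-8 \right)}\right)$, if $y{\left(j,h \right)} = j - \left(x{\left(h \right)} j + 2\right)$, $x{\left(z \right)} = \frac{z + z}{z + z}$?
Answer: $-92925$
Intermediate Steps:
$x{\left(z \right)} = 1$ ($x{\left(z \right)} = \frac{2 z}{2 z} = 2 z \frac{1}{2 z} = 1$)
$y{\left(j,h \right)} = -2$ ($y{\left(j,h \right)} = j - \left(1 j + 2\right) = j - \left(j + 2\right) = j - \left(2 + j\right) = -2$)
$\left(286 + 239\right) \left(-175 + y{\left(19,-8 \right)}\right) = \left(286 + 239\right) \left(-175 - 2\right) = 525 \left(-177\right) = -92925$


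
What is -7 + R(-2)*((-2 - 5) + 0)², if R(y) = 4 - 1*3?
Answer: 42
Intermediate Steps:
R(y) = 1 (R(y) = 4 - 3 = 1)
-7 + R(-2)*((-2 - 5) + 0)² = -7 + 1*((-2 - 5) + 0)² = -7 + 1*(-7 + 0)² = -7 + 1*(-7)² = -7 + 1*49 = -7 + 49 = 42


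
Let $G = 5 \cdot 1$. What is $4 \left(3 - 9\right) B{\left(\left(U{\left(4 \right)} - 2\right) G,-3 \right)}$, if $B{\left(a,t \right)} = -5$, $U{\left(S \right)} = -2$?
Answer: $120$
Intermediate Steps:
$G = 5$
$4 \left(3 - 9\right) B{\left(\left(U{\left(4 \right)} - 2\right) G,-3 \right)} = 4 \left(3 - 9\right) \left(-5\right) = 4 \left(-6\right) \left(-5\right) = \left(-24\right) \left(-5\right) = 120$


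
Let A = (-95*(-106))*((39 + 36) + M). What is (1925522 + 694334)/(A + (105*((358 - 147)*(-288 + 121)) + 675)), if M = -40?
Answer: -327482/418345 ≈ -0.78280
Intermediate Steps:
A = 352450 (A = (-95*(-106))*((39 + 36) - 40) = 10070*(75 - 40) = 10070*35 = 352450)
(1925522 + 694334)/(A + (105*((358 - 147)*(-288 + 121)) + 675)) = (1925522 + 694334)/(352450 + (105*((358 - 147)*(-288 + 121)) + 675)) = 2619856/(352450 + (105*(211*(-167)) + 675)) = 2619856/(352450 + (105*(-35237) + 675)) = 2619856/(352450 + (-3699885 + 675)) = 2619856/(352450 - 3699210) = 2619856/(-3346760) = 2619856*(-1/3346760) = -327482/418345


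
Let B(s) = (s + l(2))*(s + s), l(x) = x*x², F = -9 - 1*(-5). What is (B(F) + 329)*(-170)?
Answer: -50490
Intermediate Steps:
F = -4 (F = -9 + 5 = -4)
l(x) = x³
B(s) = 2*s*(8 + s) (B(s) = (s + 2³)*(s + s) = (s + 8)*(2*s) = (8 + s)*(2*s) = 2*s*(8 + s))
(B(F) + 329)*(-170) = (2*(-4)*(8 - 4) + 329)*(-170) = (2*(-4)*4 + 329)*(-170) = (-32 + 329)*(-170) = 297*(-170) = -50490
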